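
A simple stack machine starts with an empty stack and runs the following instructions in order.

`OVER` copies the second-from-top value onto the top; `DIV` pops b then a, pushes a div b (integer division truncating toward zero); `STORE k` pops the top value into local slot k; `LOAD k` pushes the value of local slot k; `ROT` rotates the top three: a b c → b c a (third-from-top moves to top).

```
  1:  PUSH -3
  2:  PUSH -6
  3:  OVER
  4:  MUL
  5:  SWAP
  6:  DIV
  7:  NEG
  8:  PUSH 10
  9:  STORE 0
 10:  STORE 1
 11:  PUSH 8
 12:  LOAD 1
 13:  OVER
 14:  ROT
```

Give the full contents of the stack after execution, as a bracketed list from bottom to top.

PUSH -3 : [-3]
PUSH -6 : [-3, -6]
OVER    : [-3, -6, -3]
MUL     : [-3, 18]
SWAP    : [18, -3]
DIV     : [-6]
NEG     : [6]
PUSH 10 : [6, 10]
STORE 0 : [6]
STORE 1 : []
PUSH 8  : [8]
LOAD 1  : [8, 6]
OVER    : [8, 6, 8]
ROT     : [6, 8, 8]

[6, 8, 8]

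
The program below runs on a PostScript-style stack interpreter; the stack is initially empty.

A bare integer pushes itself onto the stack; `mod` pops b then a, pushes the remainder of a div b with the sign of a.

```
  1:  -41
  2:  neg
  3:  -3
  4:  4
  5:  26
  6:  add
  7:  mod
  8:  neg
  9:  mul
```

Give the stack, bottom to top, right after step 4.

[41, -3, 4]

-41 → [-41]
neg → [41]
-3  → [41, -3]
4   → [41, -3, 4]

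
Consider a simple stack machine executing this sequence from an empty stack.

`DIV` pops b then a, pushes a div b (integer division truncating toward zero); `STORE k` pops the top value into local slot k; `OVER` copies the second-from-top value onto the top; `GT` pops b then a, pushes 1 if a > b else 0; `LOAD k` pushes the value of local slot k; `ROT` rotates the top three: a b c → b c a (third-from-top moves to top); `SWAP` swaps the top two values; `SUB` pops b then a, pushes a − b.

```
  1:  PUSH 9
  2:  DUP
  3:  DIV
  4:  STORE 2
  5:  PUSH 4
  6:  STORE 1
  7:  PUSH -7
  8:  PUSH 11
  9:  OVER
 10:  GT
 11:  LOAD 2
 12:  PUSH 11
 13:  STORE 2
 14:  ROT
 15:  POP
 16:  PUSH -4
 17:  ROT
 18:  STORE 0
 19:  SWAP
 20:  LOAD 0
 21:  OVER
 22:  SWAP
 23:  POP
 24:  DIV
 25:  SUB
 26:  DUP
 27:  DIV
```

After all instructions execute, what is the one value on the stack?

1

PUSH 9  : 9
DUP     : 9 9
DIV     : 1
STORE 2 : (empty)
PUSH 4  : 4
STORE 1 : (empty)
PUSH -7 : -7
PUSH 11 : -7 11
OVER    : -7 11 -7
GT      : -7 1
LOAD 2  : -7 1 1
PUSH 11 : -7 1 1 11
STORE 2 : -7 1 1
ROT     : 1 1 -7
POP     : 1 1
PUSH -4 : 1 1 -4
ROT     : 1 -4 1
STORE 0 : 1 -4
SWAP    : -4 1
LOAD 0  : -4 1 1
OVER    : -4 1 1 1
SWAP    : -4 1 1 1
POP     : -4 1 1
DIV     : -4 1
SUB     : -5
DUP     : -5 -5
DIV     : 1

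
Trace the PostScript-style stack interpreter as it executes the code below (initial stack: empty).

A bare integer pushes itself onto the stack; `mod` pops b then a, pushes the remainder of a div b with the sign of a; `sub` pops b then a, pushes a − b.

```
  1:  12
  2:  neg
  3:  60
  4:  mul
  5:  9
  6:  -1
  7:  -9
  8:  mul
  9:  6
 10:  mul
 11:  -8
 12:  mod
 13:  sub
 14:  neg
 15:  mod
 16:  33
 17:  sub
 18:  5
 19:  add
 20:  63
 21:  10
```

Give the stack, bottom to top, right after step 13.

[-720, 3]

12   12
neg  -12
60   -12 60
mul  -720
9    -720 9
-1   -720 9 -1
-9   -720 9 -1 -9
mul  -720 9 9
6    -720 9 9 6
mul  -720 9 54
-8   -720 9 54 -8
mod  -720 9 6
sub  -720 3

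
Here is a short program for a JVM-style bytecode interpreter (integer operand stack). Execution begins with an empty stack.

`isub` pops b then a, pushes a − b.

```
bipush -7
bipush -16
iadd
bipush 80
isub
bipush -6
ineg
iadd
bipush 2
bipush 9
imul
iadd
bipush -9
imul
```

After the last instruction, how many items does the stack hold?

1

bipush -7  → [-7]
bipush -16 → [-7, -16]
iadd       → [-23]
bipush 80  → [-23, 80]
isub       → [-103]
bipush -6  → [-103, -6]
ineg       → [-103, 6]
iadd       → [-97]
bipush 2   → [-97, 2]
bipush 9   → [-97, 2, 9]
imul       → [-97, 18]
iadd       → [-79]
bipush -9  → [-79, -9]
imul       → [711]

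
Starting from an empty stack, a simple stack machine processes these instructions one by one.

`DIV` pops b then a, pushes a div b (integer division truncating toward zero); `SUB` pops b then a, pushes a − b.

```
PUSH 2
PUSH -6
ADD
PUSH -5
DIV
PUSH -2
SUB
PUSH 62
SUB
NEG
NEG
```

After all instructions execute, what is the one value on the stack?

PUSH 2  -> [2]
PUSH -6 -> [2, -6]
ADD     -> [-4]
PUSH -5 -> [-4, -5]
DIV     -> [0]
PUSH -2 -> [0, -2]
SUB     -> [2]
PUSH 62 -> [2, 62]
SUB     -> [-60]
NEG     -> [60]
NEG     -> [-60]

-60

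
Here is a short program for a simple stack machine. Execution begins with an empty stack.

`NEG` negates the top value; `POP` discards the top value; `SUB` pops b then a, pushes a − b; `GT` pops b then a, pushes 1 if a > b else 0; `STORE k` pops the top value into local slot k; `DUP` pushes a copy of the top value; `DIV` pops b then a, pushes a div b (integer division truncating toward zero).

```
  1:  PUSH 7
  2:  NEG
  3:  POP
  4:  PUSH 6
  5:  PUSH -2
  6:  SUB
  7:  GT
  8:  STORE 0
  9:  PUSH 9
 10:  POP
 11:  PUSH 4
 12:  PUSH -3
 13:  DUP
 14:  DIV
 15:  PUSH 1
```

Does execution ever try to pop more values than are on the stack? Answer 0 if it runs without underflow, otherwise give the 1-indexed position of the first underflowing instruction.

PUSH 7  : 7
NEG     : -7
POP     : (empty)
PUSH 6  : 6
PUSH -2 : 6 -2
SUB     : 8
GT  — needs 2 operands, stack has 1 → underflow

7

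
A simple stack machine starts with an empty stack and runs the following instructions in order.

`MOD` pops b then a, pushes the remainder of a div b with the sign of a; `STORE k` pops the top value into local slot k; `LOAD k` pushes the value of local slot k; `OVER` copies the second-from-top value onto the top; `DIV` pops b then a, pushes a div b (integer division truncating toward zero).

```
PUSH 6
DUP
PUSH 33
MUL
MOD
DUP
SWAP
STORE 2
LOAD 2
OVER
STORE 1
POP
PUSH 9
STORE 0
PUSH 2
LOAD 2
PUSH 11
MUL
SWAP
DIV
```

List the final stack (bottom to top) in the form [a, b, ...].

PUSH 6  : 6
DUP     : 6 6
PUSH 33 : 6 6 33
MUL     : 6 198
MOD     : 6
DUP     : 6 6
SWAP    : 6 6
STORE 2 : 6
LOAD 2  : 6 6
OVER    : 6 6 6
STORE 1 : 6 6
POP     : 6
PUSH 9  : 6 9
STORE 0 : 6
PUSH 2  : 6 2
LOAD 2  : 6 2 6
PUSH 11 : 6 2 6 11
MUL     : 6 2 66
SWAP    : 6 66 2
DIV     : 6 33

[6, 33]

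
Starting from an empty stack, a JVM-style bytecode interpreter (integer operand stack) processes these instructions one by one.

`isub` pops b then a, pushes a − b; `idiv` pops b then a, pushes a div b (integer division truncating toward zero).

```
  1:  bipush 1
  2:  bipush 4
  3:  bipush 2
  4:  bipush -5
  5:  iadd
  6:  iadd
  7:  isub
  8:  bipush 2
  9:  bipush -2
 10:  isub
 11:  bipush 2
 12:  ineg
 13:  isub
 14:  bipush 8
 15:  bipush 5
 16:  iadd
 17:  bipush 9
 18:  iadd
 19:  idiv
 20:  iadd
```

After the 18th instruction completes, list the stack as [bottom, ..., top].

bipush 1  → [1]
bipush 4  → [1, 4]
bipush 2  → [1, 4, 2]
bipush -5 → [1, 4, 2, -5]
iadd      → [1, 4, -3]
iadd      → [1, 1]
isub      → [0]
bipush 2  → [0, 2]
bipush -2 → [0, 2, -2]
isub      → [0, 4]
bipush 2  → [0, 4, 2]
ineg      → [0, 4, -2]
isub      → [0, 6]
bipush 8  → [0, 6, 8]
bipush 5  → [0, 6, 8, 5]
iadd      → [0, 6, 13]
bipush 9  → [0, 6, 13, 9]
iadd      → [0, 6, 22]

[0, 6, 22]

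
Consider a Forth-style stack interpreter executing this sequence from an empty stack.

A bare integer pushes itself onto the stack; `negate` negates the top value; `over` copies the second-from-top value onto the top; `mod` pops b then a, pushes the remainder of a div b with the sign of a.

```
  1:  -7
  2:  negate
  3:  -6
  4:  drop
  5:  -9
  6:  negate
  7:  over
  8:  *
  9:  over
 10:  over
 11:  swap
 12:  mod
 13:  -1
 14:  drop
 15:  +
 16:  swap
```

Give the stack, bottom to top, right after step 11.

-7     → [-7]
negate → [7]
-6     → [7, -6]
drop   → [7]
-9     → [7, -9]
negate → [7, 9]
over   → [7, 9, 7]
*      → [7, 63]
over   → [7, 63, 7]
over   → [7, 63, 7, 63]
swap   → [7, 63, 63, 7]

[7, 63, 63, 7]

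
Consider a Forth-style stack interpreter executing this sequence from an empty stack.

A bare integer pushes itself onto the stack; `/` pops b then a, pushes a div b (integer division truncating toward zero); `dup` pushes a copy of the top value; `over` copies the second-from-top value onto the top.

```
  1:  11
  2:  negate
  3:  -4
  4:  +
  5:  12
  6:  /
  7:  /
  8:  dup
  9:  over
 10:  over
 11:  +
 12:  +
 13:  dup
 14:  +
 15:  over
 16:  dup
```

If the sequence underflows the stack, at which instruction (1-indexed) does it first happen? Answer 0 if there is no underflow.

7

11     -> [11]
negate -> [-11]
-4     -> [-11, -4]
+      -> [-15]
12     -> [-15, 12]
/      -> [-1]
/  — needs 2 operands, stack has 1 → underflow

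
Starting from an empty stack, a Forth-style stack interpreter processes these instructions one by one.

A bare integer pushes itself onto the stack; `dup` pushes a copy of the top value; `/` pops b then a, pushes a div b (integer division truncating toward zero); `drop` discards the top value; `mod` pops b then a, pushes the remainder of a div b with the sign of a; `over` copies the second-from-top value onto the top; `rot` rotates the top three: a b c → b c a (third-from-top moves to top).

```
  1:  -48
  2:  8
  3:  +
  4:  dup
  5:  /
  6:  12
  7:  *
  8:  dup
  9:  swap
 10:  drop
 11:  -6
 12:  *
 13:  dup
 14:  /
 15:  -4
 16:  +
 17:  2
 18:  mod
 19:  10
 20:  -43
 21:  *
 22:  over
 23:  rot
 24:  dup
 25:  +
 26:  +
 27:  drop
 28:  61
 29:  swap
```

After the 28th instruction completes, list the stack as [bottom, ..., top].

-48  → -48
8    → -48 8
+    → -40
dup  → -40 -40
/    → 1
12   → 1 12
*    → 12
dup  → 12 12
swap → 12 12
drop → 12
-6   → 12 -6
*    → -72
dup  → -72 -72
/    → 1
-4   → 1 -4
+    → -3
2    → -3 2
mod  → -1
10   → -1 10
-43  → -1 10 -43
*    → -1 -430
over → -1 -430 -1
rot  → -430 -1 -1
dup  → -430 -1 -1 -1
+    → -430 -1 -2
+    → -430 -3
drop → -430
61   → -430 61

[-430, 61]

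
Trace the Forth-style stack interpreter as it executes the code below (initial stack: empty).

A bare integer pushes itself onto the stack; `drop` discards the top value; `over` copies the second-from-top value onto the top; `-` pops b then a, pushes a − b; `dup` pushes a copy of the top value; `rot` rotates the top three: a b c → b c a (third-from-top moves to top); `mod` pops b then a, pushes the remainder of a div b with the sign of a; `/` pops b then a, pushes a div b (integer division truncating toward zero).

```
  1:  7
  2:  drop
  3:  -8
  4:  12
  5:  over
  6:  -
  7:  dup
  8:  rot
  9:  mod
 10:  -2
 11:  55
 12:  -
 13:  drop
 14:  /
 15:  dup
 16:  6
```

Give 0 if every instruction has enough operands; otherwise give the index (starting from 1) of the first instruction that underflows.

0

7     7
drop  (empty)
-8    -8
12    -8 12
over  -8 12 -8
-     -8 20
dup   -8 20 20
rot   20 20 -8
mod   20 4
-2    20 4 -2
55    20 4 -2 55
-     20 4 -57
drop  20 4
/     5
dup   5 5
6     5 5 6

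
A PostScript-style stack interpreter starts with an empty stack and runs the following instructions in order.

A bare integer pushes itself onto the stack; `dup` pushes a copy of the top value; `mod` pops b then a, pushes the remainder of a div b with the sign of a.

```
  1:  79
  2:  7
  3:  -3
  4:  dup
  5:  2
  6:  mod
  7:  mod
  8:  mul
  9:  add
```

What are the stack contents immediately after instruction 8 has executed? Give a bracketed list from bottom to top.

[79, 0]

79   [79]
7    [79, 7]
-3   [79, 7, -3]
dup  [79, 7, -3, -3]
2    [79, 7, -3, -3, 2]
mod  [79, 7, -3, -1]
mod  [79, 7, 0]
mul  [79, 0]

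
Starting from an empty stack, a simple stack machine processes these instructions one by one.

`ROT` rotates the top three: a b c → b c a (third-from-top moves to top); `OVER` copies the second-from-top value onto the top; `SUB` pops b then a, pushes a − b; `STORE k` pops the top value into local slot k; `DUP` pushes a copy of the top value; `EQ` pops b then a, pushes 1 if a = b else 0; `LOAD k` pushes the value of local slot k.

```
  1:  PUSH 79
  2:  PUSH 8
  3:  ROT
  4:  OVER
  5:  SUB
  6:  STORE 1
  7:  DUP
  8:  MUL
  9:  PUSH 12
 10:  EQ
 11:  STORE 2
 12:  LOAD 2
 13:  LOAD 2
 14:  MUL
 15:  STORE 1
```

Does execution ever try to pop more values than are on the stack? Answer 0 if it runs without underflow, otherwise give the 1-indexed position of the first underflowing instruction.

3

PUSH 79  79
PUSH 8   79 8
ROT  — needs 3 operands, stack has 2 → underflow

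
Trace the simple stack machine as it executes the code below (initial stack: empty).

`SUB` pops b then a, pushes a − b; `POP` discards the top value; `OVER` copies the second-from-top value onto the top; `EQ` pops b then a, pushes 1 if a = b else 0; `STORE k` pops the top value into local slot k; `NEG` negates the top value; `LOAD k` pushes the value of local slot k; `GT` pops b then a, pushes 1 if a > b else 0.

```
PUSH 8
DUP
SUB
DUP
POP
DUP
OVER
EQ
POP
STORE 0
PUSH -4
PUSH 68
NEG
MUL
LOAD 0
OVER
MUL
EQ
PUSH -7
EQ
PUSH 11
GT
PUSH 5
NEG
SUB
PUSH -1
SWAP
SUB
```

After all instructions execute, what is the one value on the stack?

-6

PUSH 8  → [8]
DUP     → [8, 8]
SUB     → [0]
DUP     → [0, 0]
POP     → [0]
DUP     → [0, 0]
OVER    → [0, 0, 0]
EQ      → [0, 1]
POP     → [0]
STORE 0 → []
PUSH -4 → [-4]
PUSH 68 → [-4, 68]
NEG     → [-4, -68]
MUL     → [272]
LOAD 0  → [272, 0]
OVER    → [272, 0, 272]
MUL     → [272, 0]
EQ      → [0]
PUSH -7 → [0, -7]
EQ      → [0]
PUSH 11 → [0, 11]
GT      → [0]
PUSH 5  → [0, 5]
NEG     → [0, -5]
SUB     → [5]
PUSH -1 → [5, -1]
SWAP    → [-1, 5]
SUB     → [-6]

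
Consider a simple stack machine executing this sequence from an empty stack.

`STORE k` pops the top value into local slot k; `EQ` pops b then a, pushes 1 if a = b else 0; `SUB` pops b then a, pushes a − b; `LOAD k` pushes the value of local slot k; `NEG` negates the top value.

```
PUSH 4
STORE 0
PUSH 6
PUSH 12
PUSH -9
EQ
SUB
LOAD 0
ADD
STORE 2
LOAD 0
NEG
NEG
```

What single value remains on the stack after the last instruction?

PUSH 4   4
STORE 0  (empty)
PUSH 6   6
PUSH 12  6 12
PUSH -9  6 12 -9
EQ       6 0
SUB      6
LOAD 0   6 4
ADD      10
STORE 2  (empty)
LOAD 0   4
NEG      -4
NEG      4

4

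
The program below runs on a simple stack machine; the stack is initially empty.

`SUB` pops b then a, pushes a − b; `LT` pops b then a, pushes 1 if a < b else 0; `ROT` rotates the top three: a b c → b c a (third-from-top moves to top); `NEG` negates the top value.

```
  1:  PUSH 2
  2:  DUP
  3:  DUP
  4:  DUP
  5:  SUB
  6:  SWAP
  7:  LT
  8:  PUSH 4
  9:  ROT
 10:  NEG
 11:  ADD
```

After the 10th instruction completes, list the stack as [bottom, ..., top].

PUSH 2 → [2]
DUP    → [2, 2]
DUP    → [2, 2, 2]
DUP    → [2, 2, 2, 2]
SUB    → [2, 2, 0]
SWAP   → [2, 0, 2]
LT     → [2, 1]
PUSH 4 → [2, 1, 4]
ROT    → [1, 4, 2]
NEG    → [1, 4, -2]

[1, 4, -2]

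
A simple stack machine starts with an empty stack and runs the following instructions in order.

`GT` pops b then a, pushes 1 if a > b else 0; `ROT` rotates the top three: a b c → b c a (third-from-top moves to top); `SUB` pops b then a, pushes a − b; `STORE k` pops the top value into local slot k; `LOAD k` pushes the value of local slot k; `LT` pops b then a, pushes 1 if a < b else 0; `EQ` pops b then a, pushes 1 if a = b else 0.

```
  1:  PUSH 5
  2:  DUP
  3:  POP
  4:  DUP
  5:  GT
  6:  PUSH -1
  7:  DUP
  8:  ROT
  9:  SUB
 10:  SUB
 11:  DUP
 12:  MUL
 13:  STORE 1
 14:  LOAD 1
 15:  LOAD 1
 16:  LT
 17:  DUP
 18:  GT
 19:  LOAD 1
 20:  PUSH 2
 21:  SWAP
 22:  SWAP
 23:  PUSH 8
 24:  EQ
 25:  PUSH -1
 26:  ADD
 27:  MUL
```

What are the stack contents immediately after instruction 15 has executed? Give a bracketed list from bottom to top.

[0, 0]

PUSH 5   5
DUP      5 5
POP      5
DUP      5 5
GT       0
PUSH -1  0 -1
DUP      0 -1 -1
ROT      -1 -1 0
SUB      -1 -1
SUB      0
DUP      0 0
MUL      0
STORE 1  (empty)
LOAD 1   0
LOAD 1   0 0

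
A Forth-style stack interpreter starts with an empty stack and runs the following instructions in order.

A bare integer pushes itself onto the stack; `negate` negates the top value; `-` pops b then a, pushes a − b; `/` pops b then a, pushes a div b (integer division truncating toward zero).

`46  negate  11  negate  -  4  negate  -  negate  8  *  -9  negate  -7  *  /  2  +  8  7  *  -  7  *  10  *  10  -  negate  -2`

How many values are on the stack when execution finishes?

46     -> 46
negate -> -46
11     -> -46 11
negate -> -46 -11
-      -> -35
4      -> -35 4
negate -> -35 -4
-      -> -31
negate -> 31
8      -> 31 8
*      -> 248
-9     -> 248 -9
negate -> 248 9
-7     -> 248 9 -7
*      -> 248 -63
/      -> -3
2      -> -3 2
+      -> -1
8      -> -1 8
7      -> -1 8 7
*      -> -1 56
-      -> -57
7      -> -57 7
*      -> -399
10     -> -399 10
*      -> -3990
10     -> -3990 10
-      -> -4000
negate -> 4000
-2     -> 4000 -2

2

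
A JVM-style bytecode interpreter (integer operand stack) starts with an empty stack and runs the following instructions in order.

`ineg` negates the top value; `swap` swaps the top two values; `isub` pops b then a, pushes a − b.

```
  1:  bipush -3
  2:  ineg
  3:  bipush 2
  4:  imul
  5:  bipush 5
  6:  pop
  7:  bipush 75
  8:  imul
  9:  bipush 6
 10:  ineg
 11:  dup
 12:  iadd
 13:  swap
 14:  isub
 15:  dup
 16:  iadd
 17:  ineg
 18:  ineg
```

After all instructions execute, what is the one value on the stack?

-924

bipush -3 → -3
ineg      → 3
bipush 2  → 3 2
imul      → 6
bipush 5  → 6 5
pop       → 6
bipush 75 → 6 75
imul      → 450
bipush 6  → 450 6
ineg      → 450 -6
dup       → 450 -6 -6
iadd      → 450 -12
swap      → -12 450
isub      → -462
dup       → -462 -462
iadd      → -924
ineg      → 924
ineg      → -924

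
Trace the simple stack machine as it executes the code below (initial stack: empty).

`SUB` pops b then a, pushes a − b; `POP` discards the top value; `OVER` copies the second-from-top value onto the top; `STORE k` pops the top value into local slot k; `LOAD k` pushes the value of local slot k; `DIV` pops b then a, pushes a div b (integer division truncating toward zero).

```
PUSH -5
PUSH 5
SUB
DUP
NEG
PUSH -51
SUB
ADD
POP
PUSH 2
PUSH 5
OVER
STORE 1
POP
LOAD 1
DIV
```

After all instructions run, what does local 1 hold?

2

PUSH -5  : -5
PUSH 5   : -5 5
SUB      : -10
DUP      : -10 -10
NEG      : -10 10
PUSH -51 : -10 10 -51
SUB      : -10 61
ADD      : 51
POP      : (empty)
PUSH 2   : 2
PUSH 5   : 2 5
OVER     : 2 5 2
STORE 1  : 2 5
POP      : 2
LOAD 1   : 2 2
DIV      : 1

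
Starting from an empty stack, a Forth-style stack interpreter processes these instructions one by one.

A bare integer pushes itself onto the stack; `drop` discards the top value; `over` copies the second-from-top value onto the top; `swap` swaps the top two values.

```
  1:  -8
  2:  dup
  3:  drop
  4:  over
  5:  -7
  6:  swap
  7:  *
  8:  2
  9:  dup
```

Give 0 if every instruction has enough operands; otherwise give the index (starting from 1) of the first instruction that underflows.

-8   -> -8
dup  -> -8 -8
drop -> -8
over  — needs 2 operands, stack has 1 → underflow

4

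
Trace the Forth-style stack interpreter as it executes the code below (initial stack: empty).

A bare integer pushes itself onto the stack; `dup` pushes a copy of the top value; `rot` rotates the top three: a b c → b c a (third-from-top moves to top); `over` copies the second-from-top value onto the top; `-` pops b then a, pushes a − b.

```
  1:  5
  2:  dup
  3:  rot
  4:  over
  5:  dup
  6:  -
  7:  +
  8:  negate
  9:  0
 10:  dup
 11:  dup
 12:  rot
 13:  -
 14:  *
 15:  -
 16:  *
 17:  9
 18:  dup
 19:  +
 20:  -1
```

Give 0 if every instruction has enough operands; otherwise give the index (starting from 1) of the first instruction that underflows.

3

5   -> [5]
dup -> [5, 5]
rot  — needs 3 operands, stack has 2 → underflow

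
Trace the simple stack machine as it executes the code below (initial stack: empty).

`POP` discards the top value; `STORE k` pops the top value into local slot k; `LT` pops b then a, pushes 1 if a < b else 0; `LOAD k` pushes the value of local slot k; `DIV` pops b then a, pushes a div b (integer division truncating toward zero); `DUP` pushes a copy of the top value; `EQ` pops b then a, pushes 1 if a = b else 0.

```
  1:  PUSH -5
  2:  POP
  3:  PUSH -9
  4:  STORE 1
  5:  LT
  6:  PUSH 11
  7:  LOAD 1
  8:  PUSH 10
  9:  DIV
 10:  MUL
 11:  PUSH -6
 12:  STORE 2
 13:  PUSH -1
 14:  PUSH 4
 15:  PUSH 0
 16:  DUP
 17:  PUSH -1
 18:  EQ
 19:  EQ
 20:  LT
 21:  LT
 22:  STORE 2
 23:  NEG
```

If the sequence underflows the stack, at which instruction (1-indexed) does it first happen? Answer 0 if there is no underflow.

PUSH -5 -> [-5]
POP     -> []
PUSH -9 -> [-9]
STORE 1 -> []
LT  — needs 2 operands, stack has 0 → underflow

5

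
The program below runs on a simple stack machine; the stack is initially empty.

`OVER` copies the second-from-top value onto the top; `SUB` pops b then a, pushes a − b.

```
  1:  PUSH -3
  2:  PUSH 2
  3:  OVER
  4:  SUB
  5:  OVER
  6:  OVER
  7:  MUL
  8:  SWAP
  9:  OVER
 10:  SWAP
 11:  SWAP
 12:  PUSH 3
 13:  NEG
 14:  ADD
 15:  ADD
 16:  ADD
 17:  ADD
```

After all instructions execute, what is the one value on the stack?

-31

PUSH -3 -> -3
PUSH 2  -> -3 2
OVER    -> -3 2 -3
SUB     -> -3 5
OVER    -> -3 5 -3
OVER    -> -3 5 -3 5
MUL     -> -3 5 -15
SWAP    -> -3 -15 5
OVER    -> -3 -15 5 -15
SWAP    -> -3 -15 -15 5
SWAP    -> -3 -15 5 -15
PUSH 3  -> -3 -15 5 -15 3
NEG     -> -3 -15 5 -15 -3
ADD     -> -3 -15 5 -18
ADD     -> -3 -15 -13
ADD     -> -3 -28
ADD     -> -31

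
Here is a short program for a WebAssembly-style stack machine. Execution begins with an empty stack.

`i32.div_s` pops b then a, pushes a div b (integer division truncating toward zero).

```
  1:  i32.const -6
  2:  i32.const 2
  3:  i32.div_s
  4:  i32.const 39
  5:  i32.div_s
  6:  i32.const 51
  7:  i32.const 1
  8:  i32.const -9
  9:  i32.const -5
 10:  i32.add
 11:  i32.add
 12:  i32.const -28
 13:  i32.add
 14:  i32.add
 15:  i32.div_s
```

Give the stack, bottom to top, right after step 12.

i32.const -6  : [-6]
i32.const 2   : [-6, 2]
i32.div_s     : [-3]
i32.const 39  : [-3, 39]
i32.div_s     : [0]
i32.const 51  : [0, 51]
i32.const 1   : [0, 51, 1]
i32.const -9  : [0, 51, 1, -9]
i32.const -5  : [0, 51, 1, -9, -5]
i32.add       : [0, 51, 1, -14]
i32.add       : [0, 51, -13]
i32.const -28 : [0, 51, -13, -28]

[0, 51, -13, -28]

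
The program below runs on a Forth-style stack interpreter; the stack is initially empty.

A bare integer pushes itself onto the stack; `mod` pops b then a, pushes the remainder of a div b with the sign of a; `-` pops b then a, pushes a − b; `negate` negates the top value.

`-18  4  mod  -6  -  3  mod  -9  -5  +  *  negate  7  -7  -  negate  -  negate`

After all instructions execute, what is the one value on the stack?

-28

-18    -> [-18]
4      -> [-18, 4]
mod    -> [-2]
-6     -> [-2, -6]
-      -> [4]
3      -> [4, 3]
mod    -> [1]
-9     -> [1, -9]
-5     -> [1, -9, -5]
+      -> [1, -14]
*      -> [-14]
negate -> [14]
7      -> [14, 7]
-7     -> [14, 7, -7]
-      -> [14, 14]
negate -> [14, -14]
-      -> [28]
negate -> [-28]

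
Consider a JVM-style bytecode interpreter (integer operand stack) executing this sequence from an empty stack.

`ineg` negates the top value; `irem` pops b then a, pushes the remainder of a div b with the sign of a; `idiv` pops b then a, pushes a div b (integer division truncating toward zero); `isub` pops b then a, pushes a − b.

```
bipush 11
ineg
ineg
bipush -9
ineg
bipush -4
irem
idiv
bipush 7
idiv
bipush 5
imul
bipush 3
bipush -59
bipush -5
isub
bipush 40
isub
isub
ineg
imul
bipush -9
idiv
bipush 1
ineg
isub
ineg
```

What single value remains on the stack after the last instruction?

bipush 11  : [11]
ineg       : [-11]
ineg       : [11]
bipush -9  : [11, -9]
ineg       : [11, 9]
bipush -4  : [11, 9, -4]
irem       : [11, 1]
idiv       : [11]
bipush 7   : [11, 7]
idiv       : [1]
bipush 5   : [1, 5]
imul       : [5]
bipush 3   : [5, 3]
bipush -59 : [5, 3, -59]
bipush -5  : [5, 3, -59, -5]
isub       : [5, 3, -54]
bipush 40  : [5, 3, -54, 40]
isub       : [5, 3, -94]
isub       : [5, 97]
ineg       : [5, -97]
imul       : [-485]
bipush -9  : [-485, -9]
idiv       : [53]
bipush 1   : [53, 1]
ineg       : [53, -1]
isub       : [54]
ineg       : [-54]

-54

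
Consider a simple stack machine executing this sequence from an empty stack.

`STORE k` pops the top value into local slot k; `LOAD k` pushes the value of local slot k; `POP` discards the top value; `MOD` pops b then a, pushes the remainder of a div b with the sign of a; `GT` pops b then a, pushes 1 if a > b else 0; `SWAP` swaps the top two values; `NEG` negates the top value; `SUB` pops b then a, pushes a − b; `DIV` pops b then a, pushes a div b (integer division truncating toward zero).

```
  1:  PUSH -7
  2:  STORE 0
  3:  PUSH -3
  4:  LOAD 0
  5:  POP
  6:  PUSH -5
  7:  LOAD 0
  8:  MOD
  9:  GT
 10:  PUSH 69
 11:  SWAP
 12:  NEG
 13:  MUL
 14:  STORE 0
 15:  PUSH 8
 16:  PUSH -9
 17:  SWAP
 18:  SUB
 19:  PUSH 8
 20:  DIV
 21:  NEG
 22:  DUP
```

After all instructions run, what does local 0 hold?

-69

PUSH -7 → [-7]
STORE 0 → []
PUSH -3 → [-3]
LOAD 0  → [-3, -7]
POP     → [-3]
PUSH -5 → [-3, -5]
LOAD 0  → [-3, -5, -7]
MOD     → [-3, -5]
GT      → [1]
PUSH 69 → [1, 69]
SWAP    → [69, 1]
NEG     → [69, -1]
MUL     → [-69]
STORE 0 → []
PUSH 8  → [8]
PUSH -9 → [8, -9]
SWAP    → [-9, 8]
SUB     → [-17]
PUSH 8  → [-17, 8]
DIV     → [-2]
NEG     → [2]
DUP     → [2, 2]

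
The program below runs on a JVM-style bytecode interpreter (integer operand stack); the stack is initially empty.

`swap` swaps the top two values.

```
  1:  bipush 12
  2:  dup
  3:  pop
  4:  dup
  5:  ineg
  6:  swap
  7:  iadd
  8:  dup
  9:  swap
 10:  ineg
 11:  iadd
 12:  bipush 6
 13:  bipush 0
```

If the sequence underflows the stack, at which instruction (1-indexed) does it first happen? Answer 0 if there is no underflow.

0

bipush 12 : 12
dup       : 12 12
pop       : 12
dup       : 12 12
ineg      : 12 -12
swap      : -12 12
iadd      : 0
dup       : 0 0
swap      : 0 0
ineg      : 0 0
iadd      : 0
bipush 6  : 0 6
bipush 0  : 0 6 0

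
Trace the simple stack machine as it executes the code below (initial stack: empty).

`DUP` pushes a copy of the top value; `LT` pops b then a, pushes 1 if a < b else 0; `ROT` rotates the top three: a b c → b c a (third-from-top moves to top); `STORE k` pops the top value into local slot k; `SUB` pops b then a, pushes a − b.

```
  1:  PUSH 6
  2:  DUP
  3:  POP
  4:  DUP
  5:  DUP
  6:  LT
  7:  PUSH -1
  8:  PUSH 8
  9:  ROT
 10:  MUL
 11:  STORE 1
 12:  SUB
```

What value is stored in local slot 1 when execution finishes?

PUSH 6   [6]
DUP      [6, 6]
POP      [6]
DUP      [6, 6]
DUP      [6, 6, 6]
LT       [6, 0]
PUSH -1  [6, 0, -1]
PUSH 8   [6, 0, -1, 8]
ROT      [6, -1, 8, 0]
MUL      [6, -1, 0]
STORE 1  [6, -1]
SUB      [7]

0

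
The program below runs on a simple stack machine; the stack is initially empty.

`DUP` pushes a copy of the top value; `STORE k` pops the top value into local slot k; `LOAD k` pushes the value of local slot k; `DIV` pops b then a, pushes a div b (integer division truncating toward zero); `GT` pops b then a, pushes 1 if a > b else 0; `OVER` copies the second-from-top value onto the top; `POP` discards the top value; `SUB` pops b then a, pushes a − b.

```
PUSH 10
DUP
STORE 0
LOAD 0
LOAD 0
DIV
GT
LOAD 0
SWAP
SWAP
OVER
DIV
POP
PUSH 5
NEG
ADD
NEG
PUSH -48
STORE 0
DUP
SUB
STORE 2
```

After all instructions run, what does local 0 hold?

-48

PUSH 10  → 10
DUP      → 10 10
STORE 0  → 10
LOAD 0   → 10 10
LOAD 0   → 10 10 10
DIV      → 10 1
GT       → 1
LOAD 0   → 1 10
SWAP     → 10 1
SWAP     → 1 10
OVER     → 1 10 1
DIV      → 1 10
POP      → 1
PUSH 5   → 1 5
NEG      → 1 -5
ADD      → -4
NEG      → 4
PUSH -48 → 4 -48
STORE 0  → 4
DUP      → 4 4
SUB      → 0
STORE 2  → (empty)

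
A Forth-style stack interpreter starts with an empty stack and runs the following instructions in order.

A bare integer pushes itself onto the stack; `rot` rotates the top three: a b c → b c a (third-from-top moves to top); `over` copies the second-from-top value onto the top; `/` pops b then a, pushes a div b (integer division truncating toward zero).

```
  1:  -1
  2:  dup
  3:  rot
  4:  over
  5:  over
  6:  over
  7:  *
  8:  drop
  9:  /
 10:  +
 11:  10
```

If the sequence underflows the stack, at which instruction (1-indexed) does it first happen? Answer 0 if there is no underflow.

3

-1  → -1
dup → -1 -1
rot  — needs 3 operands, stack has 2 → underflow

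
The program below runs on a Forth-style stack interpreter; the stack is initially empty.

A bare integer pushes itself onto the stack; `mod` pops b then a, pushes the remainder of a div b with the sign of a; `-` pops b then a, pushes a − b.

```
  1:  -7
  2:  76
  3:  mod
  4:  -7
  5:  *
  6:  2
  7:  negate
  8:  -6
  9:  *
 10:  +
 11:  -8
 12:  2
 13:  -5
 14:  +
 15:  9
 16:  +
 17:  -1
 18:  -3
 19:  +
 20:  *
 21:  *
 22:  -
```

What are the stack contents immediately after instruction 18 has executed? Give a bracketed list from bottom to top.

-7      -7
76      -7 76
mod     -7
-7      -7 -7
*       49
2       49 2
negate  49 -2
-6      49 -2 -6
*       49 12
+       61
-8      61 -8
2       61 -8 2
-5      61 -8 2 -5
+       61 -8 -3
9       61 -8 -3 9
+       61 -8 6
-1      61 -8 6 -1
-3      61 -8 6 -1 -3

[61, -8, 6, -1, -3]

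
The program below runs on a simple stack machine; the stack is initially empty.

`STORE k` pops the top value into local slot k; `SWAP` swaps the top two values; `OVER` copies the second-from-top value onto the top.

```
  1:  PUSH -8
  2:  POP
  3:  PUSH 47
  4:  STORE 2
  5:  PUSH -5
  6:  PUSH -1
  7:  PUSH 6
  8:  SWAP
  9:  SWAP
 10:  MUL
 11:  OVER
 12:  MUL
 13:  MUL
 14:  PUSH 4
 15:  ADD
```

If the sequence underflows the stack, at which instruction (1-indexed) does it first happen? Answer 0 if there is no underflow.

0

PUSH -8 : [-8]
POP     : []
PUSH 47 : [47]
STORE 2 : []
PUSH -5 : [-5]
PUSH -1 : [-5, -1]
PUSH 6  : [-5, -1, 6]
SWAP    : [-5, 6, -1]
SWAP    : [-5, -1, 6]
MUL     : [-5, -6]
OVER    : [-5, -6, -5]
MUL     : [-5, 30]
MUL     : [-150]
PUSH 4  : [-150, 4]
ADD     : [-146]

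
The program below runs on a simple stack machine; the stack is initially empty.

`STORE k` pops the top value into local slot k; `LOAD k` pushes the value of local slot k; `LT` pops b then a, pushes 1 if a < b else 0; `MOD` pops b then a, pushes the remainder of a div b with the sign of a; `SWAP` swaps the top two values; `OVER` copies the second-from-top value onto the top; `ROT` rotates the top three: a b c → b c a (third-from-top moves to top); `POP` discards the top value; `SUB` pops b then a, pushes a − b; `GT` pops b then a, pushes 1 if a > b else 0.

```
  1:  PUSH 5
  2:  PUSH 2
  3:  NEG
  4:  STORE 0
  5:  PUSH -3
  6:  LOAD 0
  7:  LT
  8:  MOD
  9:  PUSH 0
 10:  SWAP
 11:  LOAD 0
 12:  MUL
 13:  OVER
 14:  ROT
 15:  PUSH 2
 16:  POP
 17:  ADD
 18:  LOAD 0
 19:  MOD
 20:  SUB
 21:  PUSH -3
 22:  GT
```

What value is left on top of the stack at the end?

PUSH 5   5
PUSH 2   5 2
NEG      5 -2
STORE 0  5
PUSH -3  5 -3
LOAD 0   5 -3 -2
LT       5 1
MOD      0
PUSH 0   0 0
SWAP     0 0
LOAD 0   0 0 -2
MUL      0 0
OVER     0 0 0
ROT      0 0 0
PUSH 2   0 0 0 2
POP      0 0 0
ADD      0 0
LOAD 0   0 0 -2
MOD      0 0
SUB      0
PUSH -3  0 -3
GT       1

1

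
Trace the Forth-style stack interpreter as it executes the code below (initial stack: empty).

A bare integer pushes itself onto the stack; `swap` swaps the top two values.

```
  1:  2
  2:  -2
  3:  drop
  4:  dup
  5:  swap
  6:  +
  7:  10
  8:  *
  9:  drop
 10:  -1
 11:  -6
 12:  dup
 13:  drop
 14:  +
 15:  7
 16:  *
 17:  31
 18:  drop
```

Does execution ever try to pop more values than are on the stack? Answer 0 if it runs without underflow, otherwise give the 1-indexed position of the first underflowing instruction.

0

2    → [2]
-2   → [2, -2]
drop → [2]
dup  → [2, 2]
swap → [2, 2]
+    → [4]
10   → [4, 10]
*    → [40]
drop → []
-1   → [-1]
-6   → [-1, -6]
dup  → [-1, -6, -6]
drop → [-1, -6]
+    → [-7]
7    → [-7, 7]
*    → [-49]
31   → [-49, 31]
drop → [-49]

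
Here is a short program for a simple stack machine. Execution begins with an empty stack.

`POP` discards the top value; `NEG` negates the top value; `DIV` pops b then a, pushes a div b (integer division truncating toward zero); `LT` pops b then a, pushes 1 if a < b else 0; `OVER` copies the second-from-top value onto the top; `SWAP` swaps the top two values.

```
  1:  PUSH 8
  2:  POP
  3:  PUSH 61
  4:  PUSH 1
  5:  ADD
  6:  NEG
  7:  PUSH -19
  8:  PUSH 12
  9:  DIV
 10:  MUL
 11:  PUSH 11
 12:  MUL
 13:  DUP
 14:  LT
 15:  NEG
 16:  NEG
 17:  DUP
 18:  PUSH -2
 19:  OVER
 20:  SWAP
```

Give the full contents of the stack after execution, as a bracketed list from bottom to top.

PUSH 8    8
POP       (empty)
PUSH 61   61
PUSH 1    61 1
ADD       62
NEG       -62
PUSH -19  -62 -19
PUSH 12   -62 -19 12
DIV       -62 -1
MUL       62
PUSH 11   62 11
MUL       682
DUP       682 682
LT        0
NEG       0
NEG       0
DUP       0 0
PUSH -2   0 0 -2
OVER      0 0 -2 0
SWAP      0 0 0 -2

[0, 0, 0, -2]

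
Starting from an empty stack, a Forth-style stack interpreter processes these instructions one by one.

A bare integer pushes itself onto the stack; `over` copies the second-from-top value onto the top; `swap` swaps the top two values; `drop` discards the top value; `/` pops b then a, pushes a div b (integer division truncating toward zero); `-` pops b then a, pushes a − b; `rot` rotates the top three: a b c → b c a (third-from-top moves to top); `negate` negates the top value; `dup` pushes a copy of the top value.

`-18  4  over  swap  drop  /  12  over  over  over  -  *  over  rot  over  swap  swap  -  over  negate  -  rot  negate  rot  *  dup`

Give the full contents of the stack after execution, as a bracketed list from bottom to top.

-18    -> [-18]
4      -> [-18, 4]
over   -> [-18, 4, -18]
swap   -> [-18, -18, 4]
drop   -> [-18, -18]
/      -> [1]
12     -> [1, 12]
over   -> [1, 12, 1]
over   -> [1, 12, 1, 12]
over   -> [1, 12, 1, 12, 1]
-      -> [1, 12, 1, 11]
*      -> [1, 12, 11]
over   -> [1, 12, 11, 12]
rot    -> [1, 11, 12, 12]
over   -> [1, 11, 12, 12, 12]
swap   -> [1, 11, 12, 12, 12]
swap   -> [1, 11, 12, 12, 12]
-      -> [1, 11, 12, 0]
over   -> [1, 11, 12, 0, 12]
negate -> [1, 11, 12, 0, -12]
-      -> [1, 11, 12, 12]
rot    -> [1, 12, 12, 11]
negate -> [1, 12, 12, -11]
rot    -> [1, 12, -11, 12]
*      -> [1, 12, -132]
dup    -> [1, 12, -132, -132]

[1, 12, -132, -132]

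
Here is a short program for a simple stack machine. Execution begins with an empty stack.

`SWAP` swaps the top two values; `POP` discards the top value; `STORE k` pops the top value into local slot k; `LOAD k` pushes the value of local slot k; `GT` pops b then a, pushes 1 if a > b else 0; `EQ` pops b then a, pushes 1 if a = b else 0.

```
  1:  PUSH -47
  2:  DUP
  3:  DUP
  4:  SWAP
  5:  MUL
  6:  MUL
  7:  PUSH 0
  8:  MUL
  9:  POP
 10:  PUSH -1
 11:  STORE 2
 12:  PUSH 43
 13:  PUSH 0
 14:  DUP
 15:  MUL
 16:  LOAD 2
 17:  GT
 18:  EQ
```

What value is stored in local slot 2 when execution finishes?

-1

PUSH -47 → [-47]
DUP      → [-47, -47]
DUP      → [-47, -47, -47]
SWAP     → [-47, -47, -47]
MUL      → [-47, 2209]
MUL      → [-103823]
PUSH 0   → [-103823, 0]
MUL      → [0]
POP      → []
PUSH -1  → [-1]
STORE 2  → []
PUSH 43  → [43]
PUSH 0   → [43, 0]
DUP      → [43, 0, 0]
MUL      → [43, 0]
LOAD 2   → [43, 0, -1]
GT       → [43, 1]
EQ       → [0]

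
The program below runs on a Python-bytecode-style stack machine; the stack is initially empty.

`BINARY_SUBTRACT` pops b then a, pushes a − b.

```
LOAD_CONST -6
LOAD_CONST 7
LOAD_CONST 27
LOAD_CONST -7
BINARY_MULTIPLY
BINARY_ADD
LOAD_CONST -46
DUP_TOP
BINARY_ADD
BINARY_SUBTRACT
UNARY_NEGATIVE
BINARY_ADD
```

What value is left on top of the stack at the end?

84

LOAD_CONST -6    -6
LOAD_CONST 7     -6 7
LOAD_CONST 27    -6 7 27
LOAD_CONST -7    -6 7 27 -7
BINARY_MULTIPLY  -6 7 -189
BINARY_ADD       -6 -182
LOAD_CONST -46   -6 -182 -46
DUP_TOP          -6 -182 -46 -46
BINARY_ADD       -6 -182 -92
BINARY_SUBTRACT  -6 -90
UNARY_NEGATIVE   -6 90
BINARY_ADD       84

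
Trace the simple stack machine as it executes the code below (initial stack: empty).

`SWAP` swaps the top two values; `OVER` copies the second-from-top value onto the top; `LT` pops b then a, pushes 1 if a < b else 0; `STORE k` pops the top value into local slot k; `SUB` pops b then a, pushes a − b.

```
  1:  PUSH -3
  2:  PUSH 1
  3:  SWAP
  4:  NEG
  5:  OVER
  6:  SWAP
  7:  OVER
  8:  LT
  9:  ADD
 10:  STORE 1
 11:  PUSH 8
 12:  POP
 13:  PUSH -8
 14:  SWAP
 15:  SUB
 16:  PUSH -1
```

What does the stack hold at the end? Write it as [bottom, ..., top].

PUSH -3  [-3]
PUSH 1   [-3, 1]
SWAP     [1, -3]
NEG      [1, 3]
OVER     [1, 3, 1]
SWAP     [1, 1, 3]
OVER     [1, 1, 3, 1]
LT       [1, 1, 0]
ADD      [1, 1]
STORE 1  [1]
PUSH 8   [1, 8]
POP      [1]
PUSH -8  [1, -8]
SWAP     [-8, 1]
SUB      [-9]
PUSH -1  [-9, -1]

[-9, -1]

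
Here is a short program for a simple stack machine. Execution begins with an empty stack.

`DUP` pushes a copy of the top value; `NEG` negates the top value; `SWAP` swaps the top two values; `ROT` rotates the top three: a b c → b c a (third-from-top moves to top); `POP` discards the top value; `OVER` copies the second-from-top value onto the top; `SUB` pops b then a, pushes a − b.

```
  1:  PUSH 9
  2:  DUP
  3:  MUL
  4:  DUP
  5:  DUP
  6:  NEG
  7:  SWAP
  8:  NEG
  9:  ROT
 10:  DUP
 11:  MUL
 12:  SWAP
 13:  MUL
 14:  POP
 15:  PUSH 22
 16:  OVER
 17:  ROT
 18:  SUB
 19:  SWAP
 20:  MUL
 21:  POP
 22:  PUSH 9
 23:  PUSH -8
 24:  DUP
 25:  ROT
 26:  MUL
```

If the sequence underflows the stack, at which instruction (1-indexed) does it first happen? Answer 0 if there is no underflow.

PUSH 9   9
DUP      9 9
MUL      81
DUP      81 81
DUP      81 81 81
NEG      81 81 -81
SWAP     81 -81 81
NEG      81 -81 -81
ROT      -81 -81 81
DUP      -81 -81 81 81
MUL      -81 -81 6561
SWAP     -81 6561 -81
MUL      -81 -531441
POP      -81
PUSH 22  -81 22
OVER     -81 22 -81
ROT      22 -81 -81
SUB      22 0
SWAP     0 22
MUL      0
POP      (empty)
PUSH 9   9
PUSH -8  9 -8
DUP      9 -8 -8
ROT      -8 -8 9
MUL      -8 -72

0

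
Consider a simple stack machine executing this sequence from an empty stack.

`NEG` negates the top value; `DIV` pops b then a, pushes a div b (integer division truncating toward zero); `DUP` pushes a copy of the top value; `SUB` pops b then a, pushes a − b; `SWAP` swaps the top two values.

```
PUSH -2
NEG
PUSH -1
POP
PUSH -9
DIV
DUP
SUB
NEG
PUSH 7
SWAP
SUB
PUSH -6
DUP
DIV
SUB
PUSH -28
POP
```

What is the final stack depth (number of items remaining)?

1

PUSH -2  -> -2
NEG      -> 2
PUSH -1  -> 2 -1
POP      -> 2
PUSH -9  -> 2 -9
DIV      -> 0
DUP      -> 0 0
SUB      -> 0
NEG      -> 0
PUSH 7   -> 0 7
SWAP     -> 7 0
SUB      -> 7
PUSH -6  -> 7 -6
DUP      -> 7 -6 -6
DIV      -> 7 1
SUB      -> 6
PUSH -28 -> 6 -28
POP      -> 6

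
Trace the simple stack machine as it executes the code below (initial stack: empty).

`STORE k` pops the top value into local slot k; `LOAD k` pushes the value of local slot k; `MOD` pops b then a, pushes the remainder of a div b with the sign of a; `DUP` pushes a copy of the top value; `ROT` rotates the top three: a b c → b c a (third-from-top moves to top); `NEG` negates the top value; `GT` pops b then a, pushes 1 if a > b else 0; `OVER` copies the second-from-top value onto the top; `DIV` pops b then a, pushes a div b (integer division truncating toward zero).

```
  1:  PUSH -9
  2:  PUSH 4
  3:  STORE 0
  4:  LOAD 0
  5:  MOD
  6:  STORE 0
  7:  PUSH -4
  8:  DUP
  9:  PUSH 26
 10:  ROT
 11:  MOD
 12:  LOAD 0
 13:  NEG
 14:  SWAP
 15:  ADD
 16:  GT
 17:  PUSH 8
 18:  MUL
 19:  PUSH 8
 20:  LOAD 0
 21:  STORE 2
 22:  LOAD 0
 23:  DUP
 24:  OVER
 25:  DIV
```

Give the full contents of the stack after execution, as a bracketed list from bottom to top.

PUSH -9 : -9
PUSH 4  : -9 4
STORE 0 : -9
LOAD 0  : -9 4
MOD     : -1
STORE 0 : (empty)
PUSH -4 : -4
DUP     : -4 -4
PUSH 26 : -4 -4 26
ROT     : -4 26 -4
MOD     : -4 2
LOAD 0  : -4 2 -1
NEG     : -4 2 1
SWAP    : -4 1 2
ADD     : -4 3
GT      : 0
PUSH 8  : 0 8
MUL     : 0
PUSH 8  : 0 8
LOAD 0  : 0 8 -1
STORE 2 : 0 8
LOAD 0  : 0 8 -1
DUP     : 0 8 -1 -1
OVER    : 0 8 -1 -1 -1
DIV     : 0 8 -1 1

[0, 8, -1, 1]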